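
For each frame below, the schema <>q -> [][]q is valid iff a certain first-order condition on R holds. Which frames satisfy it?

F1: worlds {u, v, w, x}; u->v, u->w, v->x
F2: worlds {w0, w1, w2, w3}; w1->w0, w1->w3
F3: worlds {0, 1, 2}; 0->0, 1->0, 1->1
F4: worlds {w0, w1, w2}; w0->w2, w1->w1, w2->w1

F2

The schema corresponds to a generalized confluence (Geach) condition: forall x forall y forall z ((xRy & x R^2 z) -> exists w (y = w & z = w)).
F1: fails — uRv, uR²x but v ≠ x.
F2: holds.
F3: fails — 1R0, 1R²1 but 0 ≠ 1.
F4: fails — w0Rw2, w0R²w1 but w2 ≠ w1.
Valid on: F2.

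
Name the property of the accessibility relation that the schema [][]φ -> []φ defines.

This is the C4 axiom.
It corresponds to density: forall x forall y (Rxy -> exists z (Rxz & Rzy)).

density: forall x forall y (Rxy -> exists z (Rxz & Rzy))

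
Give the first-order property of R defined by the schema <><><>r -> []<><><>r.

This is a Sahlqvist (Geach-type) schema ◇^3□^0r → □^1◇^3r.
First-order correspondent: forall x forall y forall z ((x R^3 y & xRz) -> exists w (y = w & z R^3 w)).

forall x forall y forall z ((x R^3 y & xRz) -> exists w (y = w & z R^3 w))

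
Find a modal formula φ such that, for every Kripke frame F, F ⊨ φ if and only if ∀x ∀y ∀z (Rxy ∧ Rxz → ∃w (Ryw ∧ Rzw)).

◇□p → □◇p

A defining formula is ◇□p → □◇p (the .2 axiom).
Suppose ◇□p→□◇p is valid. Take Rxy, Rxz and set V(p)={w : Ryw}. Then □p at y so ◇□p at x, so □◇p at x, so ◇p at z, giving w with Rzw and Ryw.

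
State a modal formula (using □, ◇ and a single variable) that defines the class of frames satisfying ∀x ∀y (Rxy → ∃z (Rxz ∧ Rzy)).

This is density; the standard corresponding axiom is C4: □□r → □r.
Suppose □□r→□r is valid. Take Rxy and set V(r)={w : xR²w}. Then □□r at x, so □r at x, so r at y, i.e. ∃z(Rxz∧Rzy).

□□r → □r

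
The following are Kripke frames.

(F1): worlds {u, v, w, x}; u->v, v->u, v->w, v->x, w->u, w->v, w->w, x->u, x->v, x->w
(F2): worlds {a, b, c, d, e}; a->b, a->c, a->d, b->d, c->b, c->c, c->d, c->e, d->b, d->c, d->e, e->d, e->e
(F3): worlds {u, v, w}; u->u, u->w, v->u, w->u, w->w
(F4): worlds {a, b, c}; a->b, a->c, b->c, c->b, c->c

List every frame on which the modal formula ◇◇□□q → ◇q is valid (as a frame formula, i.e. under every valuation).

This is the axiom for a generalized confluence (Geach) condition; its first-order frame correspondent is ∀x ∀y (xR²y → ∃w (yR²w ∧ xRw)).
(F1): fails — uR²u but no t with uR²t and uRt.
(F2): fails — bR²b but no w with bR²w and bRw.
(F3): ✓.
(F4): ✓.

(F3), (F4)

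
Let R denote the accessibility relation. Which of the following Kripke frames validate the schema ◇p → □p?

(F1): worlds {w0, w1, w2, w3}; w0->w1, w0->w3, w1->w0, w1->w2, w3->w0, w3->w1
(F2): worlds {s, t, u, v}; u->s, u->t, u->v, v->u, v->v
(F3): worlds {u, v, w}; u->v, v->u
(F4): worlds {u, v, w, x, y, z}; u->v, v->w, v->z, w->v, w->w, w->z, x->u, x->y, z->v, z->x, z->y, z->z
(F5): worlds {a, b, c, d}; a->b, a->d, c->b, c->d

This is the axiom for partial functionality; its first-order frame correspondent is ∀x ∀y ∀z (Rxy ∧ Rxz → y = z).
(F1): fails — w0 sees both w1 and w3.
(F2): fails — u sees both s and t.
(F3): condition met.
(F4): fails — v sees both w and z.
(F5): fails — a sees both b and d.
Valid on: (F3).

(F3)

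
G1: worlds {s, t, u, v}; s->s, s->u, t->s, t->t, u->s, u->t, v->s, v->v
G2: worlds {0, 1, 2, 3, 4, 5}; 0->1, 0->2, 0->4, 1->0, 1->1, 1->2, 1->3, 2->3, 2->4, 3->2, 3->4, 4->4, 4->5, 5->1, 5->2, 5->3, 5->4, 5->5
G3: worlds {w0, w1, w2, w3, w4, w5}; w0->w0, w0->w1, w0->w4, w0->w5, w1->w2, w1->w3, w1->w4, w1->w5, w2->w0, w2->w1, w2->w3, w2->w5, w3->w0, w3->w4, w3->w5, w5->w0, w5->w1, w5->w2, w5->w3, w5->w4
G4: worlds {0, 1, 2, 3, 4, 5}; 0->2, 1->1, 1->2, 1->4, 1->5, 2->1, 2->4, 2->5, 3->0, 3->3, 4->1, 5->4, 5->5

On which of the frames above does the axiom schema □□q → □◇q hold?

The schema corresponds to a generalized confluence (Geach) condition: ∀x ∀z (xRz → ∃w (xR²w ∧ zRw)).
G1: condition met.
G2: condition met.
G3: fails — w0Rw4 but no w with w0R²w and w4Rw.
G4: condition met.

G1, G2, G4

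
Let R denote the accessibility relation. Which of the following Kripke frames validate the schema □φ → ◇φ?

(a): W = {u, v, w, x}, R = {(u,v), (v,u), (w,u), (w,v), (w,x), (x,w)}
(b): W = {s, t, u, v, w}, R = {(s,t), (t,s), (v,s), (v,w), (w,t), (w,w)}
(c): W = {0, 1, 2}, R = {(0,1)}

(a)

The schema corresponds to seriality: ∀x ∃y Rxy.
(a): satisfies the condition.
(b): fails — world u has no successor.
(c): fails — world 1 has no successor.
Valid on: (a).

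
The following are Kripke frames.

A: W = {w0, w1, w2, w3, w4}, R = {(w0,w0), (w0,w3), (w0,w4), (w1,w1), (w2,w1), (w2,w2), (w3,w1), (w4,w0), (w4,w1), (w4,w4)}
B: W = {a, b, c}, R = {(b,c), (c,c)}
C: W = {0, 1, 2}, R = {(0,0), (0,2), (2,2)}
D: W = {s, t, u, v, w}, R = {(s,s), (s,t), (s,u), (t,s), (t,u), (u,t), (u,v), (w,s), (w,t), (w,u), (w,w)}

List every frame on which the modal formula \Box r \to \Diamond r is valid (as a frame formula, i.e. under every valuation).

This is the axiom for seriality; its first-order frame correspondent is \forall x \exists y Rxy.
A: ✓.
B: fails — world a has no successor.
C: fails — world 1 has no successor.
D: fails — world v has no successor.
Valid on: A.

A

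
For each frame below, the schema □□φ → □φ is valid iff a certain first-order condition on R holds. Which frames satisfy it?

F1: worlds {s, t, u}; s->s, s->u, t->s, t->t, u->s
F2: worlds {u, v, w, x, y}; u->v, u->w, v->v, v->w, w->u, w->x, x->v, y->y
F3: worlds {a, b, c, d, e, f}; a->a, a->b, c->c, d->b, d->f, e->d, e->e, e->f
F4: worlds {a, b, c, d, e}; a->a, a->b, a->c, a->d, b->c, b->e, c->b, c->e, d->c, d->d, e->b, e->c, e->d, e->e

F1, F4

The schema corresponds to density: ∀x ∀y (Rxy → ∃z (Rxz ∧ Rzy)).
F1: ✓.
F2: fails — Rwu but no z with Rwz and Rzu.
F3: fails — Rdf but no z with Rdz and Rzf.
F4: ✓.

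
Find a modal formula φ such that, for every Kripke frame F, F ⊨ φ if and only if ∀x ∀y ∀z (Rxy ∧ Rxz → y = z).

◇s → □s

A defining formula is ◇s → □s (the CD axiom).
Suppose ◇s→□s is valid. Take Rxy, Rxz and set V(s)={y}. Then ◇s at x, so □s at x, so s at z, i.e. z=y.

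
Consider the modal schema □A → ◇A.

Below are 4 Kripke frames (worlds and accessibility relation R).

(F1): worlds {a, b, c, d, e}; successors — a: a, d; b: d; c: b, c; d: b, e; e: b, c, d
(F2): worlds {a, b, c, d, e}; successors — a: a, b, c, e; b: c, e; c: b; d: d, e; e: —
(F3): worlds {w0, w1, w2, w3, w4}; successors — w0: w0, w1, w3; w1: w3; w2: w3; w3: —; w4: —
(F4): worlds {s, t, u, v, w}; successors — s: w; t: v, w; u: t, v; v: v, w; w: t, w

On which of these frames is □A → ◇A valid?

(F1), (F4)

The schema corresponds to seriality: ∀x ∃y Rxy.
(F1): satisfies the condition.
(F2): fails — world e has no successor.
(F3): fails — world w3 has no successor.
(F4): satisfies the condition.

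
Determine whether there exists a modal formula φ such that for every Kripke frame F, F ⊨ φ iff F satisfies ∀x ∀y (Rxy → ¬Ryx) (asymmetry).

Not definable by any modal formula

Modal frame validity is preserved under surjective bounded morphisms.
The 4-cycle (worlds s,t,u,v with s→t→u→v→s) is asymmetric. Mapping every world to a single reflexive point • is a surjective bounded morphism, and the reflexive point is not asymmetric (R•• but asymmetry requires ¬R••).
So no modal formula (or set of formulas) defines exactly the asymmetric frames.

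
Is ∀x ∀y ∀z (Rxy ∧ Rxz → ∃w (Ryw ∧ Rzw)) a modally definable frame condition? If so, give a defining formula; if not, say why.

The condition is convergence. A defining modal formula is ◇□q → □◇q.
Suppose ◇□q→□◇q is valid. Take Rxy, Rxz and set V(q)={w : Ryw}. Then □q at y so ◇□q at x, so □◇q at x, so ◇q at z, giving w with Rzw and Ryw.

Yes, by ◇□q → □◇q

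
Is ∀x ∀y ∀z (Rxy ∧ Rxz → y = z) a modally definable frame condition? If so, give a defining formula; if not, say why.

Yes — defined by ◇p → □p

The condition is partial functionality. A defining modal formula is ◇p → □p.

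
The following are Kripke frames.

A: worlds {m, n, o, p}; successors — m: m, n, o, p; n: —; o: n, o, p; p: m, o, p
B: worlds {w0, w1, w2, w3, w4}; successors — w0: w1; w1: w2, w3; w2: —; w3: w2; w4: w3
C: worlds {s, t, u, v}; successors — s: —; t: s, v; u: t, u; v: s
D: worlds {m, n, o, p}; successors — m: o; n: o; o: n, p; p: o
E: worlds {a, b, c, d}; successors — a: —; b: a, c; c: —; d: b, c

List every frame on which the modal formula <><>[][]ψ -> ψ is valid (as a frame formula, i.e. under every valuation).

none

This is the axiom for a generalized confluence (Geach) condition; its first-order frame correspondent is forall x forall y (x R^2 y -> exists w (y R^2 w & x = w)).
A: fails — mR²n but no w with nR²w and m=w.
B: fails — w0R²w2 but no w with w2R²w and w0=w.
C: fails — tR²s but no w with sR²w and t=w.
D: fails — mR²n but no w with nR²w and m=w.
E: fails — dR²a but no w with aR²w and d=w.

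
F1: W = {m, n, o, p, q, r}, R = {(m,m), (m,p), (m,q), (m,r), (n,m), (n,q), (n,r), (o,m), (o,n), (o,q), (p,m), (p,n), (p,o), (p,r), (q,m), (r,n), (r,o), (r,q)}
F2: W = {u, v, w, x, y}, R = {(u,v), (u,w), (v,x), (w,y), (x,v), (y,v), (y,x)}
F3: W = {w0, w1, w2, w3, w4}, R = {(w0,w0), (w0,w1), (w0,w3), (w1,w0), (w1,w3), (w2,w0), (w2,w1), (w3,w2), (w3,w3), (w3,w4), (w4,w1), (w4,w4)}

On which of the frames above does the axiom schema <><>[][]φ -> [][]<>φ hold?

The schema corresponds to a generalized confluence (Geach) condition: forall x forall y forall z ((x R^2 y & x R^2 z) -> exists w (y R^2 w & zRw)).
F1: satisfies the condition.
F2: fails — uR²x, uR²x but no t with xR²t and xRt.
F3: satisfies the condition.
Valid on: F1, F3.

F1, F3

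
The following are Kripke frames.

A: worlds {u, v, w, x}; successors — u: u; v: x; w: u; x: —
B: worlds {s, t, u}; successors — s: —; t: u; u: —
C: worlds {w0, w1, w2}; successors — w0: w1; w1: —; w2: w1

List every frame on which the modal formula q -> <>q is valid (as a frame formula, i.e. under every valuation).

The schema corresponds to reflexivity: forall x Rxx.
A: fails — world v does not see itself.
B: fails — world s does not see itself.
C: fails — world w0 does not see itself.

none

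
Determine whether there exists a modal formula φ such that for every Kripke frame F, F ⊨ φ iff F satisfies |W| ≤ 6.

If a class were modally definable it would be closed under disjoint unions (Goldblatt–Thomason).
Any modal formula valid on each of 7 disjoint one-world frames is valid on their disjoint union (validity is preserved under disjoint unions). Each one-world frame has |W|=1≤6, but the union has |W|=7.
So the class is not modally definable.

No — not modally definable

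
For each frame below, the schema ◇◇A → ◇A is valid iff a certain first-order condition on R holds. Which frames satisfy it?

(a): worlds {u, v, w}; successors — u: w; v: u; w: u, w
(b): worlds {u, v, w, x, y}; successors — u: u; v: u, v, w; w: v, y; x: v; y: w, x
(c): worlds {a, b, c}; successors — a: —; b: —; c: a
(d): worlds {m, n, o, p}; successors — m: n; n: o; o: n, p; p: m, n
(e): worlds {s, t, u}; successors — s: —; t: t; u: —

The schema corresponds to transitivity: ∀x ∀y ∀z (Rxy ∧ Ryz → Rxz).
(a): fails — Rvu and Ruw but not Rvw.
(b): fails — Ryx and Rxv but not Ryv.
(c): condition met.
(d): fails — Ron and Rno but not Roo.
(e): condition met.

(c), (e)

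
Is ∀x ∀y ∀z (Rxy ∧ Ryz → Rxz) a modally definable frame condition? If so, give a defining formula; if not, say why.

Yes, by □p → □□p

Yes: it is transitivity, defined by the 4 schema □p → □□p.
Suppose □p→□□p is valid. Take Rxy, Ryz and set V(p)={w : Rxw}. Then □p at x, so □□p at x, so □p at y, so p at z, i.e. Rxz.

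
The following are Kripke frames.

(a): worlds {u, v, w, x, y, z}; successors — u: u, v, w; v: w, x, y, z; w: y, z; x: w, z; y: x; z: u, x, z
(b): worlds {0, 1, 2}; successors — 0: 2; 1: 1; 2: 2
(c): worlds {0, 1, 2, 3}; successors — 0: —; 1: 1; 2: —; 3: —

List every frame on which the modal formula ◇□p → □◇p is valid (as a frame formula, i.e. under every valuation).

(b), (c)

Frame correspondent (Sahlqvist): ∀x ∀y ∀z (Rxy ∧ Rxz → ∃w (Ryw ∧ Rzw)) — i.e. convergence.
(a): fails — Ruw and Ruu but w and u have no common successor.
(b): satisfies the condition.
(c): satisfies the condition.
Valid on: (b), (c).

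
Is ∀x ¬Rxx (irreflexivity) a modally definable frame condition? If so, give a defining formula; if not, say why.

Not definable by any modal formula

Any modally definable frame class is closed under surjective bounded morphisms.
The 2-cycle (worlds a,b with a→b→a) is irreflexive, and the map sending every world to a single reflexive point • is a surjective bounded morphism (forth: every edge maps to (•,•); back: every world has a successor). So any modal formula valid on the 2-cycle is also valid on the reflexive point, which is not irreflexive.
So the class is not modally definable.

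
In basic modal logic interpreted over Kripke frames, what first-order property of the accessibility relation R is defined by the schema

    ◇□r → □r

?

Equivalently (dual form): ◇r → □◇r.
Suppose ◇r→□◇r is valid. Take Rxy, Rxz and set V(r)={y}. Then ◇r at x, so □◇r at x, so ◇r at z, so some w with Rzw has r; w=y, i.e. Rzy. By symmetry of the argument, Ryz.

the Euclidean property: ∀x ∀y ∀z (Rxy ∧ Rxz → Ryz)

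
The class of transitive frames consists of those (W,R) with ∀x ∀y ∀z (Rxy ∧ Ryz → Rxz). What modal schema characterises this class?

This is transitivity; the standard corresponding axiom is 4: □q → □□q.

□q → □□q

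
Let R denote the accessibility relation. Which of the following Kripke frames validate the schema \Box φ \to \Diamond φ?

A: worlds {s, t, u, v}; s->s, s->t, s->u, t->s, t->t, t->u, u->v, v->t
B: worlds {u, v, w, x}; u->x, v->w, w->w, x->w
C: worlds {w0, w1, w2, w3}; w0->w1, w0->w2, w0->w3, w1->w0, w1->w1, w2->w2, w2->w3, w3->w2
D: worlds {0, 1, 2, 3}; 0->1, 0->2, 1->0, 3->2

Frame correspondent (Sahlqvist): \forall x \exists y Rxy — i.e. seriality.
A: satisfies the condition.
B: satisfies the condition.
C: satisfies the condition.
D: fails — world 2 has no successor.

A, B, C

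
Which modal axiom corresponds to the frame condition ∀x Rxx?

The condition is reflexivity. The T schema □p → p defines it.
Suppose □p→p is valid. At any x set V(p)={w : Rxw}. Then □p holds at x, so p holds at x, i.e. Rxx.

□p → p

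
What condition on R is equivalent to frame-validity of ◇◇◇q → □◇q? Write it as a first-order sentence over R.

∀x ∀y ∀z ((xR³y ∧ xRz) → ∃w (y = w ∧ zRw))

This is a Sahlqvist (Geach-type) schema ◇^3□^0q → □^1◇^1q.
Minimal-valuation argument: fix x; take any y with xR^3y and any z with xR^1z. Set V(q) to the set of worlds R-reachable from y in exactly 0 steps. Then □^0q holds at y, so the antecedent holds at x; validity forces ◇^1q at z, giving a w with zR^1w and yR^0w.
First-order correspondent: ∀x ∀y ∀z ((xR³y ∧ xRz) → ∃w (y = w ∧ zRw)).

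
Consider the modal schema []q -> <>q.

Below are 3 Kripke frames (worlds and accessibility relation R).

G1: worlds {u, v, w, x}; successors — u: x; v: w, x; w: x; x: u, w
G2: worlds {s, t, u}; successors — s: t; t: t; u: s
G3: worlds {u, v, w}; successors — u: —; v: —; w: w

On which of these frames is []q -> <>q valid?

G1, G2

This is the axiom for seriality; its first-order frame correspondent is forall x exists y Rxy.
G1: condition met.
G2: condition met.
G3: fails — world u has no successor.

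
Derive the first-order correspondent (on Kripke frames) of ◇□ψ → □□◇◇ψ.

This is a Sahlqvist (Geach-type) schema ◇^1□^1ψ → □^2◇^2ψ.
Minimal-valuation argument: fix x; take any y with xR^1y and any z with xR^2z. Set V(ψ) to the set of worlds R-reachable from y in exactly 1 step. Then □^1ψ holds at y, so the antecedent holds at x; validity forces ◇^2ψ at z, giving a w with zR^2w and yR^1w.
First-order correspondent: ∀x ∀y ∀z ((xRy ∧ xR²z) → ∃w (yRw ∧ zR²w)).

∀x ∀y ∀z ((xRy ∧ xR²z) → ∃w (yRw ∧ zR²w))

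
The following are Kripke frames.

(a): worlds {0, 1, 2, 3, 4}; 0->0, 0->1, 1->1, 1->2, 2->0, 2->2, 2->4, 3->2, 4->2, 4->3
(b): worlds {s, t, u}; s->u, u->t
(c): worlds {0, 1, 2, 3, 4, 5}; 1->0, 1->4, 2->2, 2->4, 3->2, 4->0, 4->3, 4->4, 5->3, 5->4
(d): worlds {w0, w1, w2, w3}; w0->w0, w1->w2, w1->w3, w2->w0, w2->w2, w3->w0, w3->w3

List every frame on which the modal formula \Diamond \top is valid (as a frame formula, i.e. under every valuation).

(a), (d)

This is the axiom for seriality; its first-order frame correspondent is \forall x \exists y Rxy.
(a): holds.
(b): fails — world t has no successor.
(c): fails — world 0 has no successor.
(d): holds.
Valid on: (a), (d).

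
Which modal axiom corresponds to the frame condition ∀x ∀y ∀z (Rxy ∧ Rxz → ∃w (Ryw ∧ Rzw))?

The condition is convergence. The .2 schema ◇□r → □◇r defines it.

◇□r → □◇r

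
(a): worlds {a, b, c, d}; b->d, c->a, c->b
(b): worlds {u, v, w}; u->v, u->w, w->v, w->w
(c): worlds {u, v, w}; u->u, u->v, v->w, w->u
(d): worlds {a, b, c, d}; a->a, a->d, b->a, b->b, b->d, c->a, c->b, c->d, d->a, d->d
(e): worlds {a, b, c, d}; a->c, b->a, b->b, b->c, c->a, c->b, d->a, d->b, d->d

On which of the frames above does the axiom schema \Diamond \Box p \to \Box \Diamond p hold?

(d)

This is the axiom for convergence; its first-order frame correspondent is \forall x \forall y \forall z (Rxy \wedge Rxz \to \exists w (Ryw \wedge Rzw)).
(a): fails — Rbd and Rbd but d and d have no common successor.
(b): fails — Ruv and Ruv but v and v have no common successor.
(c): fails — Ruv and Ruu but v and u have no common successor.
(d): holds.
(e): fails — Rbc and Rba but c and a have no common successor.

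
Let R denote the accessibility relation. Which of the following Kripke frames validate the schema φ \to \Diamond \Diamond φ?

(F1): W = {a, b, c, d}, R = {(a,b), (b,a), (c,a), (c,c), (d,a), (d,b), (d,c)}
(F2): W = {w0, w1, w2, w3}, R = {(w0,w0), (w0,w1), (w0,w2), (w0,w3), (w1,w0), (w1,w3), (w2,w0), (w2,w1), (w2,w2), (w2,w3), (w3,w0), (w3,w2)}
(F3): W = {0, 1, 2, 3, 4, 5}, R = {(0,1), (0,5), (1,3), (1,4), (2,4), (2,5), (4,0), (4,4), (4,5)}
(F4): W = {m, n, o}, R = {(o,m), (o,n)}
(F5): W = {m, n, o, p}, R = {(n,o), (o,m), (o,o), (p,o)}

This is the axiom for a generalized confluence (Geach) condition; its first-order frame correspondent is \forall x \exists w (x = w \wedge x R^2 w).
(F1): fails — at d but no w with d=w and dR²w.
(F2): holds.
(F3): fails — at 0 but no w with 0=w and 0R²w.
(F4): fails — at m but no w with m=w and mR²w.
(F5): fails — at m but no w with m=w and mR²w.

(F2)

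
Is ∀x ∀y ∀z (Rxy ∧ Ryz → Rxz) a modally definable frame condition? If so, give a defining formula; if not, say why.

The condition is transitivity. A defining modal formula is □p → □□p.
Suppose □p→□□p is valid. Take Rxy, Ryz and set V(p)={w : Rxw}. Then □p at x, so □□p at x, so □p at y, so p at z, i.e. Rxz.

Yes — defined by □p → □□p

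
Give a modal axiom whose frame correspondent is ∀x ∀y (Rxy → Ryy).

A defining formula is □(□s → s) (the T□ axiom).
Suppose □(□s→s) is valid. Take Rxy and set V(s)={w : Ryw}. Then at y, □s holds; since □(□s→s) at x, □s→s at y, so s at y, i.e. Ryy.

□(□s → s)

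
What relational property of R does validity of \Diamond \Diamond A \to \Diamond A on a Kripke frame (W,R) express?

This is a form of the 4 axiom.
Its frame correspondent is transitivity — \forall x \forall y \forall z (Rxy \wedge Ryz \to Rxz).

transitivity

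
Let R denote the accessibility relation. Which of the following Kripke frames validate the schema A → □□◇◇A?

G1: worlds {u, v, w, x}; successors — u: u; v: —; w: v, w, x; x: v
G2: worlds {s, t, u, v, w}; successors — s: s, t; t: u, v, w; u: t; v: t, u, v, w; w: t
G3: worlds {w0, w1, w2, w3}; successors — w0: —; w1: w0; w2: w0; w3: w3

This is the axiom for a generalized confluence (Geach) condition; its first-order frame correspondent is ∀x ∀z (xR²z → ∃w (x = w ∧ zR²w)).
G1: fails — wR²v but no t with w=t and vR²t.
G2: fails — sR²t but no w* with s=w* and tR²w*.
G3: ✓.

G3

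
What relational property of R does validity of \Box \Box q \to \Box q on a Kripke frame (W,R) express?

density: \forall x \forall y (Rxy \to \exists z (Rxz \wedge Rzy))

Suppose □□q→□q is valid. Take Rxy and set V(q)={w : xR²w}. Then □□q at x, so □q at x, so q at y, i.e. ∃z(Rxz∧Rzy).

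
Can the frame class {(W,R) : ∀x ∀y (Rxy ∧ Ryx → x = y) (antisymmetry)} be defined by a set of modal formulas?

No

If a class were modally definable it would be closed under surjective bounded morphisms (Goldblatt–Thomason).
The 6-cycle (worlds w0,w1,w2,w3,w4,w5 with w0→w1→w2→w3→w4→w5→w0) is antisymmetric. Sending even-indexed worlds to s and odd-indexed worlds to t is a surjective bounded morphism onto the two-world frame with s↔t, which is not antisymmetric.
So no modal formula (or set of formulas) defines exactly the antisymmetric frames.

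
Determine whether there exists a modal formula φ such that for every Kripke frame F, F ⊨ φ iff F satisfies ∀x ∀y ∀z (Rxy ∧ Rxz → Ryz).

Yes — defined by ◇q → □◇q

Yes: it is the Euclidean property, defined by the 5 schema ◇q → □◇q.
Suppose ◇q→□◇q is valid. Take Rxy, Rxz and set V(q)={y}. Then ◇q at x, so □◇q at x, so ◇q at z, so some w with Rzw has q; w=y, i.e. Rzy. By symmetry of the argument, Ryz.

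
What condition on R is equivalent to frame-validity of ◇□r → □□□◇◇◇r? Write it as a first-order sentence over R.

This is a Sahlqvist (Geach-type) schema ◇^1□^1r → □^3◇^3r.
Minimal-valuation argument: fix x; take any y with xR^1y and any z with xR^3z. Set V(r) to the set of worlds R-reachable from y in exactly 1 step. Then □^1r holds at y, so the antecedent holds at x; validity forces ◇^3r at z, giving a w with zR^3w and yR^1w.
First-order correspondent: ∀x ∀y ∀z ((xRy ∧ xR³z) → ∃w (yRw ∧ zR³w)).

∀x ∀y ∀z ((xRy ∧ xR³z) → ∃w (yRw ∧ zR³w))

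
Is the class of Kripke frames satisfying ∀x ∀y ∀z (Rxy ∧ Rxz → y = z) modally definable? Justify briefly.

Yes, by ◇r → □r

Yes: it is partial functionality, defined by the CD schema ◇r → □r.
Suppose ◇r→□r is valid. Take Rxy, Rxz and set V(r)={y}. Then ◇r at x, so □r at x, so r at z, i.e. z=y.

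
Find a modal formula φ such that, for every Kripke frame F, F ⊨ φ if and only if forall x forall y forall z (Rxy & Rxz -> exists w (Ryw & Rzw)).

The condition is convergence. The .2 schema ◇□ψ → □◇ψ defines it.
Suppose ◇□ψ→□◇ψ is valid. Take Rxy, Rxz and set V(ψ)={w : Ryw}. Then □ψ at y so ◇□ψ at x, so □◇ψ at x, so ◇ψ at z, giving w with Rzw and Ryw.

◇□ψ → □◇ψ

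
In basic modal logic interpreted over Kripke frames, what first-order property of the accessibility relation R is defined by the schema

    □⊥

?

emptiness of R

□⊥ is valid iff no world has any successor (otherwise □⊥ fails at any world with one).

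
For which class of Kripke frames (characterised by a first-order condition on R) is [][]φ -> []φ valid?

Suppose □□φ→□φ is valid. Take Rxy and set V(φ)={w : xR²w}. Then □□φ at x, so □φ at x, so φ at y, i.e. ∃z(Rxz∧Rzy).

Density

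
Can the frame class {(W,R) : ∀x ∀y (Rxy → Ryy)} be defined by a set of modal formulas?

This is a Sahlqvist condition; the T□ axiom □(□q → q) defines it.
Suppose □(□q→q) is valid. Take Rxy and set V(q)={w : Ryw}. Then at y, □q holds; since □(□q→q) at x, □q→q at y, so q at y, i.e. Ryy.

Yes, by □(□q → q)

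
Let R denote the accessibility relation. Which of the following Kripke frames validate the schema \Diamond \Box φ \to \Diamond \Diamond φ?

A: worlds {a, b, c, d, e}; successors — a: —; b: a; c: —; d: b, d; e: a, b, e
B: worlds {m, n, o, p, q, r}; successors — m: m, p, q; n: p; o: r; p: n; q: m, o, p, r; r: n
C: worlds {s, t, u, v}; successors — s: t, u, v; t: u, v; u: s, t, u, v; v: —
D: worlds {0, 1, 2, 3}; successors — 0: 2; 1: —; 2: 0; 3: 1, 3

This is the axiom for a generalized confluence (Geach) condition; its first-order frame correspondent is \forall x \forall y (xRy \to \exists w (yRw \wedge x R^2 w)).
A: fails — bRa but no w with aRw and bR²w.
B: condition met.
C: fails — sRv but no w with vRw and sR²w.
D: fails — 3R1 but no w with 1Rw and 3R²w.

B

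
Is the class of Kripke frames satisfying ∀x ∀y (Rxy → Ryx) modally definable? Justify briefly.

Yes — defined by q → □◇q

The condition is symmetry. A defining modal formula is q → □◇q.
Suppose q→□◇q is valid. Take Rxy and set V(q)={x}. Then q at x, so □◇q at x, so ◇q at y, so some z with Ryz has q; z=x, i.e. Ryx.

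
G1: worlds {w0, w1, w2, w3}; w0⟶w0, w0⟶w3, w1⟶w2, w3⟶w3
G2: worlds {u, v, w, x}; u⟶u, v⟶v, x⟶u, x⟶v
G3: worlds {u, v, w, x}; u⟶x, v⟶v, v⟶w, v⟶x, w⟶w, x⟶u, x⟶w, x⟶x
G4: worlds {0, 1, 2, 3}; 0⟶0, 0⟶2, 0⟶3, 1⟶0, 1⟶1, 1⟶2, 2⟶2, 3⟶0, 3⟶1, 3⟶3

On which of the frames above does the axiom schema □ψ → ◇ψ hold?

G3, G4

The schema corresponds to seriality: ∀x ∃y Rxy.
G1: fails — world w2 has no successor.
G2: fails — world w has no successor.
G3: holds.
G4: holds.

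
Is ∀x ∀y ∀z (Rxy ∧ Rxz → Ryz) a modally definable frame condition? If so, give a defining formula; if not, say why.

Definable; ◇p → □◇p defines it

The condition is the Euclidean property. A defining modal formula is ◇p → □◇p.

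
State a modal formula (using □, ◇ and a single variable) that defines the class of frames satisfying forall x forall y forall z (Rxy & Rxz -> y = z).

◇ψ → □ψ

The condition is partial functionality. The CD schema ◇ψ → □ψ defines it.
Suppose ◇ψ→□ψ is valid. Take Rxy, Rxz and set V(ψ)={y}. Then ◇ψ at x, so □ψ at x, so ψ at z, i.e. z=y.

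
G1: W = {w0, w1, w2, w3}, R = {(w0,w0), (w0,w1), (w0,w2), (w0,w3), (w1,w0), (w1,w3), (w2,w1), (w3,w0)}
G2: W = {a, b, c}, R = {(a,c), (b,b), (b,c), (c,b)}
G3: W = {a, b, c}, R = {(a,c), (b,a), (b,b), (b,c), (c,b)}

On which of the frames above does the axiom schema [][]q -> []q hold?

none

The schema corresponds to density: forall x forall y (Rxy -> exists z (Rxz & Rzy)).
G1: fails — Rw2w1 but no z with Rw2z and Rzw1.
G2: fails — Rac but no z with Raz and Rzc.
G3: fails — Rac but no z with Raz and Rzc.
Valid on no frame.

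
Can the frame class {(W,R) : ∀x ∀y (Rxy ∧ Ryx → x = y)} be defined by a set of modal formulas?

No — not modally definable

Modal frame validity is preserved under surjective bounded morphisms.
The 4-cycle (worlds 0,1,2,3 with 0→1→2→3→0) is antisymmetric. Sending even-indexed worlds to a and odd-indexed worlds to b is a surjective bounded morphism onto the two-world frame with a↔b, which is not antisymmetric.
So no modal formula (or set of formulas) defines exactly the antisymmetric frames.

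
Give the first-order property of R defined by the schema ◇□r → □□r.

This is a Sahlqvist (Geach-type) schema ◇^1□^1r → □^2◇^0r.
Minimal-valuation argument: fix x; take any y with xR^1y and any z with xR^2z. Set V(r) to the set of worlds R-reachable from y in exactly 1 step. Then □^1r holds at y, so the antecedent holds at x; validity forces ◇^0r at z, giving a w with zR^0w and yR^1w.
First-order correspondent: ∀x ∀y ∀z ((xRy ∧ xR²z) → ∃w (yRw ∧ z = w)).

∀x ∀y ∀z ((xRy ∧ xR²z) → ∃w (yRw ∧ z = w))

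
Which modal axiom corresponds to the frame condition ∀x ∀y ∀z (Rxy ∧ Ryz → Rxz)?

□ψ → □□ψ

The condition is transitivity. The 4 schema □ψ → □□ψ defines it.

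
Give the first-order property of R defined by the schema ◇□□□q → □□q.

∀x ∀y ∀z ((xRy ∧ xR²z) → ∃w (yR³w ∧ z = w))

This is a Sahlqvist (Geach-type) schema ◇^1□^3q → □^2◇^0q.
Minimal-valuation argument: fix x; take any y with xR^1y and any z with xR^2z. Set V(q) to the set of worlds R-reachable from y in exactly 3 steps. Then □^3q holds at y, so the antecedent holds at x; validity forces ◇^0q at z, giving a w with zR^0w and yR^3w.
First-order correspondent: ∀x ∀y ∀z ((xRy ∧ xR²z) → ∃w (yR³w ∧ z = w)).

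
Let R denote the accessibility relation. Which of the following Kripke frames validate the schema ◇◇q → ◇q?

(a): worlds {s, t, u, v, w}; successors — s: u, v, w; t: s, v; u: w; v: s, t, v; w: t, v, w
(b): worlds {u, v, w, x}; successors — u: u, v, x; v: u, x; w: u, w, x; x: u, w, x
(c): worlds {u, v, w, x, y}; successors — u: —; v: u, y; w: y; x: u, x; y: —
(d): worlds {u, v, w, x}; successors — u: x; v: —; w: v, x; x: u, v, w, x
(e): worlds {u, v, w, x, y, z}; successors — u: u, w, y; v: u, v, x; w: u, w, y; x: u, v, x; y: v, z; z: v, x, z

The schema corresponds to transitivity: ∀x ∀y ∀z (Rxy ∧ Ryz → Rxz).
(a): fails — Rwt and Rts but not Rws.
(b): fails — Rwu and Ruv but not Rwv.
(c): holds.
(d): fails — Rwx and Rxw but not Rww.
(e): fails — Rzx and Rxu but not Rzu.
Valid on: (c).

(c)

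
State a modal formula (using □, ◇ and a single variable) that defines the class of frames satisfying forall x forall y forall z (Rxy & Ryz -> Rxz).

□p → □□p

The condition is transitivity. The 4 schema □p → □□p defines it.
Suppose □p→□□p is valid. Take Rxy, Ryz and set V(p)={w : Rxw}. Then □p at x, so □□p at x, so □p at y, so p at z, i.e. Rxz.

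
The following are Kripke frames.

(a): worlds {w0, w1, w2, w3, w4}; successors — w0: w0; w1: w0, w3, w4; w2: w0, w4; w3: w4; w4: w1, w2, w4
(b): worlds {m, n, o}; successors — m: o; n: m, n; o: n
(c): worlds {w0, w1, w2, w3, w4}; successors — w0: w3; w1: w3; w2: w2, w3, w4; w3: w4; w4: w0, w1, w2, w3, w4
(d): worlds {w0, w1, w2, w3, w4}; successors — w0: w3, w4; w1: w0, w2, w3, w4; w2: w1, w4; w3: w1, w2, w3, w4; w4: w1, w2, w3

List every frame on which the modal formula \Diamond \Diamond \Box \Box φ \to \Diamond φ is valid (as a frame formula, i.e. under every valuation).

Frame correspondent (Sahlqvist): \forall x \forall y (x R^2 y \to \exists w (y R^2 w \wedge xRw)) — i.e. a generalized confluence (Geach) condition.
(a): fails — w4R²w0 but no w with w0R²w and w4Rw.
(b): condition met.
(c): condition met.
(d): condition met.

(b), (c), (d)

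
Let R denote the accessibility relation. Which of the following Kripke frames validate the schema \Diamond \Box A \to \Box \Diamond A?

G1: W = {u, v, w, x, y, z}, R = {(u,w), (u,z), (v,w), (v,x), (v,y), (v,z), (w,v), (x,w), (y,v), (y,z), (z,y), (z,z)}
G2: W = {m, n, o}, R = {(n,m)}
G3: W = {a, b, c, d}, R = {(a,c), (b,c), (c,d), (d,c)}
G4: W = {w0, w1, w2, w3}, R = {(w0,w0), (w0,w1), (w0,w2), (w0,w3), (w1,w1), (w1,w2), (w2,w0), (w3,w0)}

Frame correspondent (Sahlqvist): \forall x \forall y \forall z (Rxy \wedge Rxz \to \exists w (Ryw \wedge Rzw)) — i.e. convergence.
G1: fails — Ruz and Ruw but z and w have no common successor.
G2: fails — Rnm and Rnm but m and m have no common successor.
G3: condition met.
G4: fails — Rw0w1 and Rw0w2 but w1 and w2 have no common successor.
Valid on: G3.

G3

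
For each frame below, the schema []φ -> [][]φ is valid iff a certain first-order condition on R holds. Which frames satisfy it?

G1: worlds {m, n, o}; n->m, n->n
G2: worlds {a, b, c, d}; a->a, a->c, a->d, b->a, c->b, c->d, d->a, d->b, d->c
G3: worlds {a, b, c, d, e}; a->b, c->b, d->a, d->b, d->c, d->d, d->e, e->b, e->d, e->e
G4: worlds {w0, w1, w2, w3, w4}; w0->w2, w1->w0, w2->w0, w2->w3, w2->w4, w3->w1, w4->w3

Frame correspondent (Sahlqvist): forall x forall y forall z (Rxy & Ryz -> Rxz) — i.e. transitivity.
G1: ✓.
G2: fails — Rcd and Rdc but not Rcc.
G3: fails — Red and Rdc but not Rec.
G4: fails — Rw1w0 and Rw0w2 but not Rw1w2.

G1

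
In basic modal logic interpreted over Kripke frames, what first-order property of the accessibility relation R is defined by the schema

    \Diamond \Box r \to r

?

Replacing r by ¬r and contraposing gives the equivalent schema r → □◇r.
Suppose r→□◇r is valid. Take Rxy and set V(r)={x}. Then r at x, so □◇r at x, so ◇r at y, so some z with Ryz has r; z=x, i.e. Ryx.
The converse is a direct semantic check.
Frame condition: \forall x \forall y (Rxy \to Ryx).

symmetry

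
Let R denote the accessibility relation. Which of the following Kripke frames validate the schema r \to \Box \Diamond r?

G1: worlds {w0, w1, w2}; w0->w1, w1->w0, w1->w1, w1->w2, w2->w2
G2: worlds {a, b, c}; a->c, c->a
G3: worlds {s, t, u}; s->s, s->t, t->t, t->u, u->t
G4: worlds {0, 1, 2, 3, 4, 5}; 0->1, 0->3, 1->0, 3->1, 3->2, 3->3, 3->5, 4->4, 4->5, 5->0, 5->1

The schema corresponds to symmetry: \forall x \forall y (Rxy \to Ryx).
G1: fails — Rw1w2 but not Rw2w1.
G2: condition met.
G3: fails — Rst but not Rts.
G4: fails — R32 but not R23.
Valid on: G2.

G2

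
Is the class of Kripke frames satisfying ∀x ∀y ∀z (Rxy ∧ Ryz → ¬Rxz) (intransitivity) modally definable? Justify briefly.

Modal frame validity is preserved under surjective bounded morphisms.
The 5-cycle (worlds 0,1,2,3,4 with 0→1→2→3→4→0) is intransitive. Mapping every world to a single reflexive point • is a surjective bounded morphism; the reflexive point is not intransitive (R••∧R•• but R••).
So the class is not modally definable.

Not modally definable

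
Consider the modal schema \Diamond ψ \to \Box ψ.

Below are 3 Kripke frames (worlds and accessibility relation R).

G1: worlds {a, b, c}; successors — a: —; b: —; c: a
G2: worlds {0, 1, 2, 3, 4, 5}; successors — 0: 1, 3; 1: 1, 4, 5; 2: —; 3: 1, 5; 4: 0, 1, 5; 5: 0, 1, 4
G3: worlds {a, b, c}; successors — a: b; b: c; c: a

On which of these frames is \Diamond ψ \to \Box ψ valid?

G1, G3

Frame correspondent (Sahlqvist): \forall x \forall y \forall z (Rxy \wedge Rxz \to y = z) — i.e. partial functionality.
G1: ✓.
G2: fails — 0 sees both 1 and 3.
G3: ✓.
Valid on: G1, G3.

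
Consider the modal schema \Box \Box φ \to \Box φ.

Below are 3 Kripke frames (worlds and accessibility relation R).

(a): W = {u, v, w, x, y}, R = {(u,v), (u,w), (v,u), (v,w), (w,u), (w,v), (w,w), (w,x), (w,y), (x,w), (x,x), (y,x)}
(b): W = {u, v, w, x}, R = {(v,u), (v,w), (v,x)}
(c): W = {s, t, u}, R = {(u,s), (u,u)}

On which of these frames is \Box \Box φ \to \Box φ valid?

(a), (c)

Frame correspondent (Sahlqvist): \forall x \forall y (Rxy \to \exists z (Rxz \wedge Rzy)) — i.e. density.
(a): condition met.
(b): fails — Rvu but no z with Rvz and Rzu.
(c): condition met.
Valid on: (a), (c).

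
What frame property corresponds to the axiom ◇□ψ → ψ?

This is frame-equivalent to ψ → □◇ψ (substitute ¬ψ for ψ and contrapose).
Suppose ψ→□◇ψ is valid. Take Rxy and set V(ψ)={x}. Then ψ at x, so □◇ψ at x, so ◇ψ at y, so some z with Ryz has ψ; z=x, i.e. Ryx.
Conversely, on a frame with symmetry the schema holds at every world under every valuation.
So the correspondent is symmetry.

symmetry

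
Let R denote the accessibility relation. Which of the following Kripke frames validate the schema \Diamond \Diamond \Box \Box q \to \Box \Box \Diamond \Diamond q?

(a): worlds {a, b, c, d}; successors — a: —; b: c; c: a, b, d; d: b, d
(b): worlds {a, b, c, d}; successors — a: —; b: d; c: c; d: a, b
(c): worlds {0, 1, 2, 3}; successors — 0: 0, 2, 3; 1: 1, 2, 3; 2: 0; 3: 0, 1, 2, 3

The schema corresponds to a generalized confluence (Geach) condition: \forall x \forall y \forall z ((x R^2 y \wedge x R^2 z) \to \exists w (y R^2 w \wedge z R^2 w)).
(a): fails — bR²a, bR²a but no w with aR²w and aR²w.
(b): fails — bR²a, bR²a but no w with aR²w and aR²w.
(c): ✓.

(c)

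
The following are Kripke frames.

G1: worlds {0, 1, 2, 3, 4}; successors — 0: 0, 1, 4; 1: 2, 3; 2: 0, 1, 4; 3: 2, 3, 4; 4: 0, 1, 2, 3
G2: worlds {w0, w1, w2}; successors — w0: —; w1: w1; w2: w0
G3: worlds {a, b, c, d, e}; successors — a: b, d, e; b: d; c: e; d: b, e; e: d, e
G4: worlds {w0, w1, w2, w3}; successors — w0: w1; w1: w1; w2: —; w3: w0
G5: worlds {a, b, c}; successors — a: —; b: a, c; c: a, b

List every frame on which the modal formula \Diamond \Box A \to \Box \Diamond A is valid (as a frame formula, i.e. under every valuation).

G4

The schema corresponds to convergence: \forall x \forall y \forall z (Rxy \wedge Rxz \to \exists w (Ryw \wedge Rzw)).
G1: fails — R00 and R01 but 0 and 1 have no common successor.
G2: fails — Rw2w0 and Rw2w0 but w0 and w0 have no common successor.
G3: fails — Rab and Rad but b and d have no common successor.
G4: satisfies the condition.
G5: fails — Rba and Rba but a and a have no common successor.
Valid on: G4.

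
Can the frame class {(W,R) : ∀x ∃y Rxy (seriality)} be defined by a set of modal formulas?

Definable; □q → ◇q defines it

Yes: it is seriality, defined by the D schema □q → ◇q.
Suppose □q→◇q is valid. At any x set V(q)=W. Then □q at x, so ◇q at x, so x has a successor.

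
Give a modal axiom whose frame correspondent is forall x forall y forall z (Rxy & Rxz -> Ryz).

This is the Euclidean property; the standard corresponding axiom is 5: ◇r → □◇r.
Suppose ◇r→□◇r is valid. Take Rxy, Rxz and set V(r)={y}. Then ◇r at x, so □◇r at x, so ◇r at z, so some w with Rzw has r; w=y, i.e. Rzy. By symmetry of the argument, Ryz.

◇r → □◇r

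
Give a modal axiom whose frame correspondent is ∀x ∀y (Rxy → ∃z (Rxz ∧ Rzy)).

□□q → □q

This is density; the standard corresponding axiom is C4: □□q → □q.
Suppose □□q→□q is valid. Take Rxy and set V(q)={w : xR²w}. Then □□q at x, so □q at x, so q at y, i.e. ∃z(Rxz∧Rzy).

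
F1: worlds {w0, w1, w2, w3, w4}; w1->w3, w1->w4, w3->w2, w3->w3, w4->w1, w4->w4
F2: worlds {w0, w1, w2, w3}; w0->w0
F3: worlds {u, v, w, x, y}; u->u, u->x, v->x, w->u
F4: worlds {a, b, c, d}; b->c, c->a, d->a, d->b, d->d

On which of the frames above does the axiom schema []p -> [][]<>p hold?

F2

The schema corresponds to a generalized confluence (Geach) condition: forall x forall z (x R^2 z -> exists w (xRw & zRw)).
F1: fails — w1R²w2 but no w with w1Rw and w2Rw.
F2: satisfies the condition.
F3: fails — uR²x but no t with uRt and xRt.
F4: fails — bR²a but no w with bRw and aRw.
Valid on: F2.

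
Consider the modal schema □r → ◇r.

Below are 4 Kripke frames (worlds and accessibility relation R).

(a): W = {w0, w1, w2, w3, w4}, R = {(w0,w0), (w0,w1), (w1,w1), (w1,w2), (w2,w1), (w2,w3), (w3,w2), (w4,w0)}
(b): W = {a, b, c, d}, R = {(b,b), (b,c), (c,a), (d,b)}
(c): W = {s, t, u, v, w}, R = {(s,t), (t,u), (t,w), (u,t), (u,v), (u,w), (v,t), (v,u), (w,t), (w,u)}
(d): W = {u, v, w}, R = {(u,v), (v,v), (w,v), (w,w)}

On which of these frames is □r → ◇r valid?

(a), (c), (d)

Frame correspondent (Sahlqvist): ∀x ∃y Rxy — i.e. seriality.
(a): condition met.
(b): fails — world a has no successor.
(c): condition met.
(d): condition met.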